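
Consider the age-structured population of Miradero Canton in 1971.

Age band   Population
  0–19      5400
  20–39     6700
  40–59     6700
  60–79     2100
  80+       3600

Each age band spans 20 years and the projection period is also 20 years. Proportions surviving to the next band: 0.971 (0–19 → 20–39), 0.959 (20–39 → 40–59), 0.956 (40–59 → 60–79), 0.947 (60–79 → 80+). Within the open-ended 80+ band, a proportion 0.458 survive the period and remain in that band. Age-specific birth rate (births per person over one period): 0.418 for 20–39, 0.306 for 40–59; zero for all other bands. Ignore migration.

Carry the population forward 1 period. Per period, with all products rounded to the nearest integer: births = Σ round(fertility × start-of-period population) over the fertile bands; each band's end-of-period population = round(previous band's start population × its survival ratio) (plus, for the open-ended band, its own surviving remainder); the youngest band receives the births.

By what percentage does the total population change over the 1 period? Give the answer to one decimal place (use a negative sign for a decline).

8.4

Let group 1 be 0–19 through group 5 = 80+.
Period 1.
Births: 6700 * 0.418 = 2801, 6700 * 0.306 = 2050 — total 4851
Group 2: 5400 * 0.971 = 5243
Group 3: 6700 * 0.959 = 6425
Group 4: 6700 * 0.956 = 6405
Group 5: 2100 * 0.947 + 3600 * 0.458 = 1989 + 1649 = 3638
Population now: 0–19=4851, 20–39=5243, 40–59=6425, 60–79=6405, 80+=3638
Total: 24500 → 26562; change = 2062; percentage change = 8.4%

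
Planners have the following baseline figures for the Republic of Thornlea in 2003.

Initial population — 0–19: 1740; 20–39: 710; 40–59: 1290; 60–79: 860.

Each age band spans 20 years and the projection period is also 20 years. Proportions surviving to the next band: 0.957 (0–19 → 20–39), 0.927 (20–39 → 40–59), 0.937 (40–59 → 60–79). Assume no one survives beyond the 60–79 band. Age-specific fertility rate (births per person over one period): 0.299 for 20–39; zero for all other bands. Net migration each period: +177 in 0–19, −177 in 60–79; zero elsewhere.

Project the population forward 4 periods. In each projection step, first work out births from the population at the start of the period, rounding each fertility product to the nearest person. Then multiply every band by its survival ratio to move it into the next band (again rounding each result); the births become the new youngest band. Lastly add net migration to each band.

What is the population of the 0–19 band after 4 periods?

Period 1:
Births: 710 × 0.299 = 212
20–39: 1740 × 0.957 = 1665
40–59: 710 × 0.927 = 658
60–79: 1290 × 0.937 = 1209
Net migration: 0–19 + 177 → 389; 60–79 − 177 → 1032
Population now: 0–19=389, 20–39=1665, 40–59=658, 60–79=1032
Period 2:
Births: 1665 × 0.299 = 498
20–39: 389 × 0.957 = 372
40–59: 1665 × 0.927 = 1543
60–79: 658 × 0.937 = 617
Net migration: 0–19 + 177 → 675; 60–79 − 177 → 440
Population now: 0–19=675, 20–39=372, 40–59=1543, 60–79=440
Period 3:
Births: 372 × 0.299 = 111
20–39: 675 × 0.957 = 646
40–59: 372 × 0.927 = 345
60–79: 1543 × 0.937 = 1446
Net migration: 0–19 + 177 → 288; 60–79 − 177 → 1269
Population now: 0–19=288, 20–39=646, 40–59=345, 60–79=1269
Period 4:
Births: 646 × 0.299 = 193
20–39: 288 × 0.957 = 276
40–59: 646 × 0.927 = 599
60–79: 345 × 0.937 = 323
Net migration: 0–19 + 177 → 370; 60–79 − 177 → 146
Population now: 0–19=370, 20–39=276, 40–59=599, 60–79=146

370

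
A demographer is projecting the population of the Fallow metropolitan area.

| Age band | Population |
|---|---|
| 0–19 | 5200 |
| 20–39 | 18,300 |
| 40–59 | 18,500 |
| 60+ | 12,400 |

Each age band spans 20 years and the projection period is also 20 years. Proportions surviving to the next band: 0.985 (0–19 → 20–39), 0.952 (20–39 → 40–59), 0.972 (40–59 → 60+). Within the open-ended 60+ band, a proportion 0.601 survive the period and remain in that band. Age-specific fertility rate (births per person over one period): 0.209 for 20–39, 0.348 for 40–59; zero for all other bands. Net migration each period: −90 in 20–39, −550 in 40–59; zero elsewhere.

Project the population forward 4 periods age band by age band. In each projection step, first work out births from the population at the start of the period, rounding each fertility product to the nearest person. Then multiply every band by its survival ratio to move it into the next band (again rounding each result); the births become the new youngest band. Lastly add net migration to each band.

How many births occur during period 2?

6923

Call the bands 1 to 4, youngest first.
[period 1]
Births: 18300 × 0.209 = 3825  |  18500 × 0.348 = 6438 ⇒ total 10263
Band 2: 5200 × 0.985 = 5122
Band 3: 18300 × 0.952 = 17422
Band 4: 18500 × 0.972 + 12400 × 0.601 = 17982 + 7452 = 25434
Net migration: Band 2 − 90 → 5032; Band 3 − 550 → 16872
Population now: 0–19=10263, 20–39=5032, 40–59=16872, 60+=25434
[period 2]
Births: 5032 × 0.209 = 1052  |  16872 × 0.348 = 5871 ⇒ total 6923
Band 2: 10263 × 0.985 = 10109
Band 3: 5032 × 0.952 = 4790
Band 4: 16872 × 0.972 + 25434 × 0.601 = 16400 + 15286 = 31686
Net migration: Band 2 − 90 → 10019; Band 3 − 550 → 4240
Population now: 0–19=6923, 20–39=10019, 40–59=4240, 60+=31686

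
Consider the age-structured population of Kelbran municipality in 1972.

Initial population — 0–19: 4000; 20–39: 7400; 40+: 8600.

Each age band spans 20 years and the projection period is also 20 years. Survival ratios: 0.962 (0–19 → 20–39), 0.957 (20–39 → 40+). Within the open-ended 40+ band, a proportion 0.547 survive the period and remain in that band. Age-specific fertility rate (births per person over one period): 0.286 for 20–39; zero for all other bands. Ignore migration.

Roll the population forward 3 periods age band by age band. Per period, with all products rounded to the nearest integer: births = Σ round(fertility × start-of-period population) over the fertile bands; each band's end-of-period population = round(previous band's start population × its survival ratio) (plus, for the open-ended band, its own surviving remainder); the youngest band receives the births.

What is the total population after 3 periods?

Numbering the groups 1..3 from youngest to oldest:
[period 1]
Births: 7400 × 0.286 = 2116
Group 2: 4000 × 0.962 = 3848
Group 3: 7400 × 0.957 + 8600 × 0.547 = 7082 + 4704 = 11786
End of period: [2116, 3848, 11786]
[period 2]
Births: 3848 × 0.286 = 1101
Group 2: 2116 × 0.962 = 2036
Group 3: 3848 × 0.957 + 11786 × 0.547 = 3683 + 6447 = 10130
End of period: [1101, 2036, 10130]
[period 3]
Births: 2036 × 0.286 = 582
Group 2: 1101 × 0.962 = 1059
Group 3: 2036 × 0.957 + 10130 × 0.547 = 1948 + 5541 = 7489
End of period: [582, 1059, 7489]
Total after period 3: 582 + 1059 + 7489 = 9130

9130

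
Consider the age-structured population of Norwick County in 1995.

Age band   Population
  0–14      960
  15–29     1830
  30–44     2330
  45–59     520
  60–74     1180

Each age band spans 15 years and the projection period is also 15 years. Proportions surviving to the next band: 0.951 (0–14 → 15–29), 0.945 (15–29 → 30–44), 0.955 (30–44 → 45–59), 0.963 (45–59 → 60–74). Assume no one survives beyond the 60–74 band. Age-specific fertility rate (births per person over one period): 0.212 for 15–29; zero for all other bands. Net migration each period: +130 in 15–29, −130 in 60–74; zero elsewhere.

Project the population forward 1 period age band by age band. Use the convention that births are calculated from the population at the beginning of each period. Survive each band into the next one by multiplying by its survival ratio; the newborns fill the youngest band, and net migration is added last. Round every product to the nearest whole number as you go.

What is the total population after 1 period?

5756

After projecting period 1:
Births: 1830 * 0.212 = 388
15–29: 960 * 0.951 = 913
30–44: 1830 * 0.945 = 1729
45–59: 2330 * 0.955 = 2225
60–74: 520 * 0.963 = 501
Net migration: 15–29 + 130 → 1043; 60–74 − 130 → 371
Population now: 0–14=388, 15–29=1043, 30–44=1729, 45–59=2225, 60–74=371
Total after period 1: 388 + 1043 + 1729 + 2225 + 371 = 5756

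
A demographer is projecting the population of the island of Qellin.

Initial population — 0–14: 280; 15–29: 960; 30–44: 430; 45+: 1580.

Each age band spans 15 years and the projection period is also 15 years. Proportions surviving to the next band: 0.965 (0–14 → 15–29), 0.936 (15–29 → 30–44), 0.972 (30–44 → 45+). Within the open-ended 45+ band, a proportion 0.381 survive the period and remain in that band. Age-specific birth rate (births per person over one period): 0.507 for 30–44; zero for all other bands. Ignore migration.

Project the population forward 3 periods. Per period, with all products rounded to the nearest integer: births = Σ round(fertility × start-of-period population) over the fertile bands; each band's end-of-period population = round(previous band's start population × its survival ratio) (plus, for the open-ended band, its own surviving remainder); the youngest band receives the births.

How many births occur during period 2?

456

Let band 1 be 0–14 through band 4 = 45+.
Period 1.
Births: 430 × 0.507 = 218
Band 2: 280 × 0.965 = 270
Band 3: 960 × 0.936 = 899
Band 4: 430 × 0.972 + 1580 × 0.381 = 418 + 602 = 1020
End of period: [218, 270, 899, 1020]
Period 2.
Births: 899 × 0.507 = 456
Band 2: 218 × 0.965 = 210
Band 3: 270 × 0.936 = 253
Band 4: 899 × 0.972 + 1020 × 0.381 = 874 + 389 = 1263
End of period: [456, 210, 253, 1263]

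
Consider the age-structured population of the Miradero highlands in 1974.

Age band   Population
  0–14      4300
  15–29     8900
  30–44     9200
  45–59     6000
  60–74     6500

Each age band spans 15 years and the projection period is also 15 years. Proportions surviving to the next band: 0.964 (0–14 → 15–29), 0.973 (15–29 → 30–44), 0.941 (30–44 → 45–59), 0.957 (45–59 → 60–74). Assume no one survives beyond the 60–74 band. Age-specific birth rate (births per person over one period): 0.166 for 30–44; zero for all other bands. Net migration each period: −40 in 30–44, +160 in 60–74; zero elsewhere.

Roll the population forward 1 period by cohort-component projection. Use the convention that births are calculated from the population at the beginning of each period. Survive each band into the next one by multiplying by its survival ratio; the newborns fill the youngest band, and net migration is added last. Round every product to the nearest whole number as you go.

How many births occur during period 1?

Period 1.
Births: 9200 × 0.166 = 1527
15–29: 4300 × 0.964 = 4145
30–44: 8900 × 0.973 = 8660
45–59: 9200 × 0.941 = 8657
60–74: 6000 × 0.957 = 5742
Net migration: 30–44 − 40 → 8620; 60–74 + 160 → 5902
End of period: [1527, 4145, 8620, 8657, 5902]

1527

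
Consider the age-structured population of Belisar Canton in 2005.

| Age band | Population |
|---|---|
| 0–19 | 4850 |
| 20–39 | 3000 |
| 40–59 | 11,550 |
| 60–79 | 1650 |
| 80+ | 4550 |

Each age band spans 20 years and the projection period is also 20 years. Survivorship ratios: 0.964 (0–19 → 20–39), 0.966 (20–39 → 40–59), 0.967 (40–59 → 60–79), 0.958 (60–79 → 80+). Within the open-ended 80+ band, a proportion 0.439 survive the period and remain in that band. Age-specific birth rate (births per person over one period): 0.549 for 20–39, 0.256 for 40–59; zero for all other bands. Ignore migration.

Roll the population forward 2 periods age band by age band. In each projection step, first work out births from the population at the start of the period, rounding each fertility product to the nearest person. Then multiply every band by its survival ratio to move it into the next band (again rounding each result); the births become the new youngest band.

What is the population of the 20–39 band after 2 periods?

4438

Call the groups 1 to 5, youngest first.
Period 1.
Births: 3000 * 0.549 = 1647 ; 11550 * 0.256 = 2957 — total 4604
Group 2: 4850 * 0.964 = 4675
Group 3: 3000 * 0.966 = 2898
Group 4: 11550 * 0.967 = 11169
Group 5: 1650 * 0.958 + 4550 * 0.439 = 1581 + 1997 = 3578
→ [4604, 4675, 2898, 11169, 3578]
Period 2.
Births: 4675 * 0.549 = 2567 ; 2898 * 0.256 = 742 — total 3309
Group 2: 4604 * 0.964 = 4438
Group 3: 4675 * 0.966 = 4516
Group 4: 2898 * 0.967 = 2802
Group 5: 11169 * 0.958 + 3578 * 0.439 = 10700 + 1571 = 12271
→ [3309, 4438, 4516, 2802, 12271]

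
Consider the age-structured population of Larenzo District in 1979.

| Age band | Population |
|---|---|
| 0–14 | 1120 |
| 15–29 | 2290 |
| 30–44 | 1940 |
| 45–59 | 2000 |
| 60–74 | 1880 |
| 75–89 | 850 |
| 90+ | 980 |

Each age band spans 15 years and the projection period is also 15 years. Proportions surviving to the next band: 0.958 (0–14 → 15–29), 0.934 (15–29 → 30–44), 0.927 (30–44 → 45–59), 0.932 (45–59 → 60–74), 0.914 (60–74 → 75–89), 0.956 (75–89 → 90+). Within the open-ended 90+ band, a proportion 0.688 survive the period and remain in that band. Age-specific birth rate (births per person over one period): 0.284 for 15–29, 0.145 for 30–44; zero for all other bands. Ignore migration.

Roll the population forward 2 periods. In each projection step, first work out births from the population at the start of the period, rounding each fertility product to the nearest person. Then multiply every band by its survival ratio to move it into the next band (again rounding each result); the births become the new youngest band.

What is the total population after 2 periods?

Let group 1 be 0–14 through group 7 = 90+.
[period 1]
Births: 2290 * 0.284 = 650 ; 1940 * 0.145 = 281 — total 931
Group 2: 1120 * 0.958 = 1073
Group 3: 2290 * 0.934 = 2139
Group 4: 1940 * 0.927 = 1798
Group 5: 2000 * 0.932 = 1864
Group 6: 1880 * 0.914 = 1718
Group 7: 850 * 0.956 + 980 * 0.688 = 813 + 674 = 1487
Population now: 0–14=931, 15–29=1073, 30–44=2139, 45–59=1798, 60–74=1864, 75–89=1718, 90+=1487
[period 2]
Births: 1073 * 0.284 = 305 ; 2139 * 0.145 = 310 — total 615
Group 2: 931 * 0.958 = 892
Group 3: 1073 * 0.934 = 1002
Group 4: 2139 * 0.927 = 1983
Group 5: 1798 * 0.932 = 1676
Group 6: 1864 * 0.914 = 1704
Group 7: 1718 * 0.956 + 1487 * 0.688 = 1642 + 1023 = 2665
Population now: 0–14=615, 15–29=892, 30–44=1002, 45–59=1983, 60–74=1676, 75–89=1704, 90+=2665
Total after period 2: 615 + 892 + 1002 + 1983 + 1676 + 1704 + 2665 = 10537

10537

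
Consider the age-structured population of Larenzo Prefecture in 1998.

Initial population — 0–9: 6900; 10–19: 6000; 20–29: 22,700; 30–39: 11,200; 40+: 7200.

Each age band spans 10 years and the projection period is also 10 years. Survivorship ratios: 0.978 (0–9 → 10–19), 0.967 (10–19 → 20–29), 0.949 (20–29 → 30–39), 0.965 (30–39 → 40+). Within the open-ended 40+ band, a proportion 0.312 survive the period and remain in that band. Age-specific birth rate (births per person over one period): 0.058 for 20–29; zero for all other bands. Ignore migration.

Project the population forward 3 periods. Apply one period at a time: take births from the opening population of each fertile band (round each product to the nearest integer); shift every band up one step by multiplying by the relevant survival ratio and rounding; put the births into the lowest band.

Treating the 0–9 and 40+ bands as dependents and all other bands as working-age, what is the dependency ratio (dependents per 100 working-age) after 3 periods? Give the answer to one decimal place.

173.1

[period 1]
Births: 22700 * 0.058 = 1317
10–19: 6900 * 0.978 = 6748
20–29: 6000 * 0.967 = 5802
30–39: 22700 * 0.949 = 21542
40+: 11200 * 0.965 + 7200 * 0.312 = 10808 + 2246 = 13054
End of period: [1317, 6748, 5802, 21542, 13054]
[period 2]
Births: 5802 * 0.058 = 337
10–19: 1317 * 0.978 = 1288
20–29: 6748 * 0.967 = 6525
30–39: 5802 * 0.949 = 5506
40+: 21542 * 0.965 + 13054 * 0.312 = 20788 + 4073 = 24861
End of period: [337, 1288, 6525, 5506, 24861]
[period 3]
Births: 6525 * 0.058 = 378
10–19: 337 * 0.978 = 330
20–29: 1288 * 0.967 = 1245
30–39: 6525 * 0.949 = 6192
40+: 5506 * 0.965 + 24861 * 0.312 = 5313 + 7757 = 13070
End of period: [378, 330, 1245, 6192, 13070]
Dependents (band 0–9 + band 40+) = 378 + 13070 = 13448; working-age = 7767; ratio = 13448/7767 × 100 = 173.1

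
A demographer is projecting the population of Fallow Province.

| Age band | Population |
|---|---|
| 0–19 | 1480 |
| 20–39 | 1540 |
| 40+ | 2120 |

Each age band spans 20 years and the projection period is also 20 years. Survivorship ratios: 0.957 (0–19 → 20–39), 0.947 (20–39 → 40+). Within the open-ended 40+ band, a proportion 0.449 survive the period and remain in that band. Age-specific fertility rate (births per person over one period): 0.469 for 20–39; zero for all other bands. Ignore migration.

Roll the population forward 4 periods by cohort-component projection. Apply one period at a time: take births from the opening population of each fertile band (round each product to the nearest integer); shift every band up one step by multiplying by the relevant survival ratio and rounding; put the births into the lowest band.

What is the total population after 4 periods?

1991

Numbering the bands 1..3 from youngest to oldest:
Period 1.
Births: 1540 * 0.469 = 722
Band 2: 1480 * 0.957 = 1416
Band 3: 1540 * 0.947 + 2120 * 0.449 = 1458 + 952 = 2410
Population now: 0–19=722, 20–39=1416, 40+=2410
Period 2.
Births: 1416 * 0.469 = 664
Band 2: 722 * 0.957 = 691
Band 3: 1416 * 0.947 + 2410 * 0.449 = 1341 + 1082 = 2423
Population now: 0–19=664, 20–39=691, 40+=2423
Period 3.
Births: 691 * 0.469 = 324
Band 2: 664 * 0.957 = 635
Band 3: 691 * 0.947 + 2423 * 0.449 = 654 + 1088 = 1742
Population now: 0–19=324, 20–39=635, 40+=1742
Period 4.
Births: 635 * 0.469 = 298
Band 2: 324 * 0.957 = 310
Band 3: 635 * 0.947 + 1742 * 0.449 = 601 + 782 = 1383
Population now: 0–19=298, 20–39=310, 40+=1383
Total after period 4: 298 + 310 + 1383 = 1991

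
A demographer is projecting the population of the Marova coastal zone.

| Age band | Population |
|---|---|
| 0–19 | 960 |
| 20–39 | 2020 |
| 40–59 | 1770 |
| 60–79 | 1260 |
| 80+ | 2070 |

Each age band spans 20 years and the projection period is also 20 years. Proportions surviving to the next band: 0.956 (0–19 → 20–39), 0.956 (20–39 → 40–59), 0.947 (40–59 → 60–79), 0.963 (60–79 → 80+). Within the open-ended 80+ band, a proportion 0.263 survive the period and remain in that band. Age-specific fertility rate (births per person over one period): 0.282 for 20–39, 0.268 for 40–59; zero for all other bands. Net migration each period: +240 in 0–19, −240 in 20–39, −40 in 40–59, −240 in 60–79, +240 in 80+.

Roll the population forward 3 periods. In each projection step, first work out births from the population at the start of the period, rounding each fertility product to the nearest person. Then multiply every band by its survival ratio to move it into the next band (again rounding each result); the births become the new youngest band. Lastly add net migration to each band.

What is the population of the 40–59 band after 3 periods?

905

Numbering the bands 1..5 from youngest to oldest:
Period 1:
Births: 2020 × 0.282 = 570, 1770 × 0.268 = 474 → 1044
Band 2: 960 × 0.956 = 918
Band 3: 2020 × 0.956 = 1931
Band 4: 1770 × 0.947 = 1676
Band 5: 1260 × 0.963 + 2070 × 0.263 = 1213 + 544 = 1757
Net migration: Band 1 + 240 → 1284; Band 2 − 240 → 678; Band 3 − 40 → 1891; Band 4 − 240 → 1436; Band 5 + 240 → 1997
→ [1284, 678, 1891, 1436, 1997]
Period 2:
Births: 678 × 0.282 = 191, 1891 × 0.268 = 507 → 698
Band 2: 1284 × 0.956 = 1228
Band 3: 678 × 0.956 = 648
Band 4: 1891 × 0.947 = 1791
Band 5: 1436 × 0.963 + 1997 × 0.263 = 1383 + 525 = 1908
Net migration: Band 1 + 240 → 938; Band 2 − 240 → 988; Band 3 − 40 → 608; Band 4 − 240 → 1551; Band 5 + 240 → 2148
→ [938, 988, 608, 1551, 2148]
Period 3:
Births: 988 × 0.282 = 279, 608 × 0.268 = 163 → 442
Band 2: 938 × 0.956 = 897
Band 3: 988 × 0.956 = 945
Band 4: 608 × 0.947 = 576
Band 5: 1551 × 0.963 + 2148 × 0.263 = 1494 + 565 = 2059
Net migration: Band 1 + 240 → 682; Band 2 − 240 → 657; Band 3 − 40 → 905; Band 4 − 240 → 336; Band 5 + 240 → 2299
→ [682, 657, 905, 336, 2299]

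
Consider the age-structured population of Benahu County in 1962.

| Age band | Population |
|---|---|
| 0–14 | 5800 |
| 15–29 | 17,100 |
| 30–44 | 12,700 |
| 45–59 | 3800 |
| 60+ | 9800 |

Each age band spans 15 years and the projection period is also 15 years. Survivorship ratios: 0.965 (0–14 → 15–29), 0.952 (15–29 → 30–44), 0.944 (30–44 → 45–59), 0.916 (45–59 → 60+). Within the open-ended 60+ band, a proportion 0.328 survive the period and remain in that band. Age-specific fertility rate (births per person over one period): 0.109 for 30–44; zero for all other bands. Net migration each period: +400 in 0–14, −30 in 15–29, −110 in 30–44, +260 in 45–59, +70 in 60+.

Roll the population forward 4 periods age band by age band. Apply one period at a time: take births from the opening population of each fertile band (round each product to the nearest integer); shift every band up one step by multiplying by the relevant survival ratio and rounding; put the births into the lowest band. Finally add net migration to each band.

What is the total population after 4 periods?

15926

— Period 1 —
Births: 12700 × 0.109 = 1384
15–29: 5800 × 0.965 = 5597
30–44: 17100 × 0.952 = 16279
45–59: 12700 × 0.944 = 11989
60+: 3800 × 0.916 + 9800 × 0.328 = 3481 + 3214 = 6695
Net migration: 0–14 + 400 → 1784; 15–29 − 30 → 5567; 30–44 − 110 → 16169; 45–59 + 260 → 12249; 60+ + 70 → 6765
End of period: [1784, 5567, 16169, 12249, 6765]
— Period 2 —
Births: 16169 × 0.109 = 1762
15–29: 1784 × 0.965 = 1722
30–44: 5567 × 0.952 = 5300
45–59: 16169 × 0.944 = 15264
60+: 12249 × 0.916 + 6765 × 0.328 = 11220 + 2219 = 13439
Net migration: 0–14 + 400 → 2162; 15–29 − 30 → 1692; 30–44 − 110 → 5190; 45–59 + 260 → 15524; 60+ + 70 → 13509
End of period: [2162, 1692, 5190, 15524, 13509]
— Period 3 —
Births: 5190 × 0.109 = 566
15–29: 2162 × 0.965 = 2086
30–44: 1692 × 0.952 = 1611
45–59: 5190 × 0.944 = 4899
60+: 15524 × 0.916 + 13509 × 0.328 = 14220 + 4431 = 18651
Net migration: 0–14 + 400 → 966; 15–29 − 30 → 2056; 30–44 − 110 → 1501; 45–59 + 260 → 5159; 60+ + 70 → 18721
End of period: [966, 2056, 1501, 5159, 18721]
— Period 4 —
Births: 1501 × 0.109 = 164
15–29: 966 × 0.965 = 932
30–44: 2056 × 0.952 = 1957
45–59: 1501 × 0.944 = 1417
60+: 5159 × 0.916 + 18721 × 0.328 = 4726 + 6140 = 10866
Net migration: 0–14 + 400 → 564; 15–29 − 30 → 902; 30–44 − 110 → 1847; 45–59 + 260 → 1677; 60+ + 70 → 10936
End of period: [564, 902, 1847, 1677, 10936]
Total after period 4: 564 + 902 + 1847 + 1677 + 10936 = 15926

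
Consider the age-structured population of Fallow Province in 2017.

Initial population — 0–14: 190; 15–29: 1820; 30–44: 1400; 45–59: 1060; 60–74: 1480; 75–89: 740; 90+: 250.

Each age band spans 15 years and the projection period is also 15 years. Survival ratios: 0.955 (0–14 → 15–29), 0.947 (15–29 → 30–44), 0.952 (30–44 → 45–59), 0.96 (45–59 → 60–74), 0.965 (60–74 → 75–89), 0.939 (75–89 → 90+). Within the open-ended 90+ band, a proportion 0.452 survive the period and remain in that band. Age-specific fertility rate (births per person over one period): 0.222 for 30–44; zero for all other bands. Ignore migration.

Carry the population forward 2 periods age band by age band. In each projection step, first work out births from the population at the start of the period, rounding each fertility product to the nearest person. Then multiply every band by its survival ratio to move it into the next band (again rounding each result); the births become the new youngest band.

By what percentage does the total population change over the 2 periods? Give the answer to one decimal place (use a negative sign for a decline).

-6.9

Period 1.
Births: 1400 × 0.222 = 311
15–29: 190 × 0.955 = 181
30–44: 1820 × 0.947 = 1724
45–59: 1400 × 0.952 = 1333
60–74: 1060 × 0.96 = 1018
75–89: 1480 × 0.965 = 1428
90+: 740 × 0.939 + 250 × 0.452 = 695 + 113 = 808
Giving 311 / 181 / 1724 / 1333 / 1018 / 1428 / 808.
Period 2.
Births: 1724 × 0.222 = 383
15–29: 311 × 0.955 = 297
30–44: 181 × 0.947 = 171
45–59: 1724 × 0.952 = 1641
60–74: 1333 × 0.96 = 1280
75–89: 1018 × 0.965 = 982
90+: 1428 × 0.939 + 808 × 0.452 = 1341 + 365 = 1706
Giving 383 / 297 / 171 / 1641 / 1280 / 982 / 1706.
Total: 6940 → 6460; change = -480; percentage change = -6.9%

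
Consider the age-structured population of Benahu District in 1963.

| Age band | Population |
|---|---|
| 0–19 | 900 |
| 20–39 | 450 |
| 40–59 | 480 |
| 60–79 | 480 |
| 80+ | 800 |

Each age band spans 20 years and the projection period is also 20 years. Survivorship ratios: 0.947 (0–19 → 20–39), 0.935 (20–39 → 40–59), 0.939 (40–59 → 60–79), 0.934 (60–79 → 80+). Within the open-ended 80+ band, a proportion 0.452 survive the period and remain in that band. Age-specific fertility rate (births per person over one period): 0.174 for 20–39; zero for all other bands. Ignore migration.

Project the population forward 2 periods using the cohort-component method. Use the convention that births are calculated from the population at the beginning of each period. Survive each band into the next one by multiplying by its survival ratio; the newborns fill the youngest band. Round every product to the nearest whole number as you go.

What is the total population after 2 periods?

Let group 1 be 0–19 through group 5 = 80+.
Period 1:
Births: 450 × 0.174 = 78
Group 2: 900 × 0.947 = 852
Group 3: 450 × 0.935 = 421
Group 4: 480 × 0.939 = 451
Group 5: 480 × 0.934 + 800 × 0.452 = 448 + 362 = 810
→ [78, 852, 421, 451, 810]
Period 2:
Births: 852 × 0.174 = 148
Group 2: 78 × 0.947 = 74
Group 3: 852 × 0.935 = 797
Group 4: 421 × 0.939 = 395
Group 5: 451 × 0.934 + 810 × 0.452 = 421 + 366 = 787
→ [148, 74, 797, 395, 787]
Total after period 2: 148 + 74 + 797 + 395 + 787 = 2201

2201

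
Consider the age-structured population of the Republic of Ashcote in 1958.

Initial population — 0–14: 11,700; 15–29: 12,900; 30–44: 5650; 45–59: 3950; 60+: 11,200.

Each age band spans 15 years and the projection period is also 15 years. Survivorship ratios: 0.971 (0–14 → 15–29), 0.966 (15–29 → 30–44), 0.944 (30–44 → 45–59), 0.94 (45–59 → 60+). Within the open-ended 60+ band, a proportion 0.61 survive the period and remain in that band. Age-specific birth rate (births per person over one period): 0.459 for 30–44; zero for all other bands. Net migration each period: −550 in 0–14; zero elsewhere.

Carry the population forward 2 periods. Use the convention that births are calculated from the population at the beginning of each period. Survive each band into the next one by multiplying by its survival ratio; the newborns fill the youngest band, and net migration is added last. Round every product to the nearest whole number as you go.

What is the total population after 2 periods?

Call the groups 1 to 5, youngest first.
[period 1]
Births: 5650 × 0.459 = 2593
Group 2: 11700 × 0.971 = 11361
Group 3: 12900 × 0.966 = 12461
Group 4: 5650 × 0.944 = 5334
Group 5: 3950 × 0.94 + 11200 × 0.61 = 3713 + 6832 = 10545
Net migration: Group 1 − 550 → 2043
Population now: 0–14=2043, 15–29=11361, 30–44=12461, 45–59=5334, 60+=10545
[period 2]
Births: 12461 × 0.459 = 5720
Group 2: 2043 × 0.971 = 1984
Group 3: 11361 × 0.966 = 10975
Group 4: 12461 × 0.944 = 11763
Group 5: 5334 × 0.94 + 10545 × 0.61 = 5014 + 6432 = 11446
Net migration: Group 1 − 550 → 5170
Population now: 0–14=5170, 15–29=1984, 30–44=10975, 45–59=11763, 60+=11446
Total after period 2: 5170 + 1984 + 10975 + 11763 + 11446 = 41338

41338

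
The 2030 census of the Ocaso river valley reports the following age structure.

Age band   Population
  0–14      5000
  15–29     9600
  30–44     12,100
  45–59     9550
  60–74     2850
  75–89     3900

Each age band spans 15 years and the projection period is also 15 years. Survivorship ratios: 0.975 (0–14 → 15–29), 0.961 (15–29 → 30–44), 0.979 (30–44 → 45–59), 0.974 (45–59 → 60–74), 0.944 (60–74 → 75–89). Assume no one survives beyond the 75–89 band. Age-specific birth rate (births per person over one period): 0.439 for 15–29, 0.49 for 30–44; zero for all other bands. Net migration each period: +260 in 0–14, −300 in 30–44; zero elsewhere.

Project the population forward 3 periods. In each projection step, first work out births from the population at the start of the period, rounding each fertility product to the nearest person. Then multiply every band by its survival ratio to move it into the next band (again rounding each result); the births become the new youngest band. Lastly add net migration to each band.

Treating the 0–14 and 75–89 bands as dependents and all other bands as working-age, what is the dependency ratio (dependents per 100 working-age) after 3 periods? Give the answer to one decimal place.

[period 1]
Births: 9600 * 0.439 = 4214 ; 12100 * 0.49 = 5929 — total 10143
15–29: 5000 * 0.975 = 4875
30–44: 9600 * 0.961 = 9226
45–59: 12100 * 0.979 = 11846
60–74: 9550 * 0.974 = 9302
75–89: 2850 * 0.944 = 2690
Net migration: 0–14 + 260 → 10403; 30–44 − 300 → 8926
Giving 10403 / 4875 / 8926 / 11846 / 9302 / 2690.
[period 2]
Births: 4875 * 0.439 = 2140 ; 8926 * 0.49 = 4374 — total 6514
15–29: 10403 * 0.975 = 10143
30–44: 4875 * 0.961 = 4685
45–59: 8926 * 0.979 = 8739
60–74: 11846 * 0.974 = 11538
75–89: 9302 * 0.944 = 8781
Net migration: 0–14 + 260 → 6774; 30–44 − 300 → 4385
Giving 6774 / 10143 / 4385 / 8739 / 11538 / 8781.
[period 3]
Births: 10143 * 0.439 = 4453 ; 4385 * 0.49 = 2149 — total 6602
15–29: 6774 * 0.975 = 6605
30–44: 10143 * 0.961 = 9747
45–59: 4385 * 0.979 = 4293
60–74: 8739 * 0.974 = 8512
75–89: 11538 * 0.944 = 10892
Net migration: 0–14 + 260 → 6862; 30–44 − 300 → 9447
Giving 6862 / 6605 / 9447 / 4293 / 8512 / 10892.
Dependents (band 0–14 + band 75–89) = 6862 + 10892 = 17754; working-age = 28857; ratio = 17754/28857 × 100 = 61.5

61.5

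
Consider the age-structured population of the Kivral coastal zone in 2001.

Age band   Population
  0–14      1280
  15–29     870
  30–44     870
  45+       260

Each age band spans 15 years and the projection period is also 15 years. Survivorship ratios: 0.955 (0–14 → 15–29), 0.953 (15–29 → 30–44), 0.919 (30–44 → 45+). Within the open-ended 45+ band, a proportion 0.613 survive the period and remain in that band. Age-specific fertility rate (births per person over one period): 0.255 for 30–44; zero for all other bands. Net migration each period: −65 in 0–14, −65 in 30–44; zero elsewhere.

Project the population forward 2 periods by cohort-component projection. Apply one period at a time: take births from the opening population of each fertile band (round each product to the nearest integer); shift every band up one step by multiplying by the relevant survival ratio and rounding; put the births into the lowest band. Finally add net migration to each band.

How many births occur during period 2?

Period 1:
Births: 870 * 0.255 = 222
15–29: 1280 * 0.955 = 1222
30–44: 870 * 0.953 = 829
45+: 870 * 0.919 + 260 * 0.613 = 800 + 159 = 959
Net migration: 0–14 − 65 → 157; 30–44 − 65 → 764
→ [157, 1222, 764, 959]
Period 2:
Births: 764 * 0.255 = 195
15–29: 157 * 0.955 = 150
30–44: 1222 * 0.953 = 1165
45+: 764 * 0.919 + 959 * 0.613 = 702 + 588 = 1290
Net migration: 0–14 − 65 → 130; 30–44 − 65 → 1100
→ [130, 150, 1100, 1290]

195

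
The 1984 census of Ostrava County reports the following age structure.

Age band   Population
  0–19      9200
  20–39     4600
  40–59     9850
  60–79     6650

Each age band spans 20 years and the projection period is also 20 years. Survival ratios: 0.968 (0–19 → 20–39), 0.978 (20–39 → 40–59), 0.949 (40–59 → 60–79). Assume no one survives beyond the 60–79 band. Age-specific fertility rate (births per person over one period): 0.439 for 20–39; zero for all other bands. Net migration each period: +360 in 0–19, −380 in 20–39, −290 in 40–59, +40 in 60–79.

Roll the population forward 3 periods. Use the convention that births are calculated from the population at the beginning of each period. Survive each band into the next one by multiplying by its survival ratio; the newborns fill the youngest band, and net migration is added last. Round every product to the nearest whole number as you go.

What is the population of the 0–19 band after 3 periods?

1204

[period 1]
Births: 4600 × 0.439 = 2019
20–39: 9200 × 0.968 = 8906
40–59: 4600 × 0.978 = 4499
60–79: 9850 × 0.949 = 9348
Net migration: 0–19 + 360 → 2379; 20–39 − 380 → 8526; 40–59 − 290 → 4209; 60–79 + 40 → 9388
→ [2379, 8526, 4209, 9388]
[period 2]
Births: 8526 × 0.439 = 3743
20–39: 2379 × 0.968 = 2303
40–59: 8526 × 0.978 = 8338
60–79: 4209 × 0.949 = 3994
Net migration: 0–19 + 360 → 4103; 20–39 − 380 → 1923; 40–59 − 290 → 8048; 60–79 + 40 → 4034
→ [4103, 1923, 8048, 4034]
[period 3]
Births: 1923 × 0.439 = 844
20–39: 4103 × 0.968 = 3972
40–59: 1923 × 0.978 = 1881
60–79: 8048 × 0.949 = 7638
Net migration: 0–19 + 360 → 1204; 20–39 − 380 → 3592; 40–59 − 290 → 1591; 60–79 + 40 → 7678
→ [1204, 3592, 1591, 7678]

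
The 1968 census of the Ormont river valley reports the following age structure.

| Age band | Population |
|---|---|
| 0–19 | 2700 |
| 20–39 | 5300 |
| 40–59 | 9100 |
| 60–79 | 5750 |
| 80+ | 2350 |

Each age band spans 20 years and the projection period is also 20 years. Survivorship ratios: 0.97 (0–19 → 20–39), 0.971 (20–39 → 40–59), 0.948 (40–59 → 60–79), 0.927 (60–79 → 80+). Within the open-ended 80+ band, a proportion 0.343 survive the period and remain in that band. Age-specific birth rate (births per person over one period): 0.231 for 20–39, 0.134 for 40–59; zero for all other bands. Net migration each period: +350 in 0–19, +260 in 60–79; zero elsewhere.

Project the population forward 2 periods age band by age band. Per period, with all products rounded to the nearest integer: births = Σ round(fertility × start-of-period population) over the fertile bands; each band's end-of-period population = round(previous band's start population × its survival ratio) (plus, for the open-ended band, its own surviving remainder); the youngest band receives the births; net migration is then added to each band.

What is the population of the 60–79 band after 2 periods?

Numbering the groups 1..5 from youngest to oldest:
— Period 1 —
Births: 5300 × 0.231 = 1224 ; 9100 × 0.134 = 1219 → total 2443
Group 2: 2700 × 0.97 = 2619
Group 3: 5300 × 0.971 = 5146
Group 4: 9100 × 0.948 = 8627
Group 5: 5750 × 0.927 + 2350 × 0.343 = 5330 + 806 = 6136
Net migration: Group 1 + 350 → 2793; Group 4 + 260 → 8887
→ [2793, 2619, 5146, 8887, 6136]
— Period 2 —
Births: 2619 × 0.231 = 605 ; 5146 × 0.134 = 690 → total 1295
Group 2: 2793 × 0.97 = 2709
Group 3: 2619 × 0.971 = 2543
Group 4: 5146 × 0.948 = 4878
Group 5: 8887 × 0.927 + 6136 × 0.343 = 8238 + 2105 = 10343
Net migration: Group 1 + 350 → 1645; Group 4 + 260 → 5138
→ [1645, 2709, 2543, 5138, 10343]

5138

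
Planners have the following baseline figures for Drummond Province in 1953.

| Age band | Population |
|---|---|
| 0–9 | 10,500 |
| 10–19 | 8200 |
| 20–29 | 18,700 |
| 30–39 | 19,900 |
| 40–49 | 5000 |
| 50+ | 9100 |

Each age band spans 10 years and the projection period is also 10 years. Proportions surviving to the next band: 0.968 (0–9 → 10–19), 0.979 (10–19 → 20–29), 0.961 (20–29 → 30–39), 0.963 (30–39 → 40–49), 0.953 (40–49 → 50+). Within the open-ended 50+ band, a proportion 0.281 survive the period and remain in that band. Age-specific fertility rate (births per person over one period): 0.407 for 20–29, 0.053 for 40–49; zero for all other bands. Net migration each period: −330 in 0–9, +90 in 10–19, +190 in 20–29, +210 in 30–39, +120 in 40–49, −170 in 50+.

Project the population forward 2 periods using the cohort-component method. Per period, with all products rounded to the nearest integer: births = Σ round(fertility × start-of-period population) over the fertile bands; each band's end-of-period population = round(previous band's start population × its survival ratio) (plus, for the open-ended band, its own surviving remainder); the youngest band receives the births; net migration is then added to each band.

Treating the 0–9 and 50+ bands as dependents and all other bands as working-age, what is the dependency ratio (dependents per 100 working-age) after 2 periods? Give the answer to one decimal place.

55.9

Period 1:
Births: 18700 × 0.407 = 7611, 5000 × 0.053 = 265 → 7876
10–19: 10500 × 0.968 = 10164
20–29: 8200 × 0.979 = 8028
30–39: 18700 × 0.961 = 17971
40–49: 19900 × 0.963 = 19164
50+: 5000 × 0.953 + 9100 × 0.281 = 4765 + 2557 = 7322
Net migration: 0–9 − 330 → 7546; 10–19 + 90 → 10254; 20–29 + 190 → 8218; 30–39 + 210 → 18181; 40–49 + 120 → 19284; 50+ − 170 → 7152
Population now: 0–9=7546, 10–19=10254, 20–29=8218, 30–39=18181, 40–49=19284, 50+=7152
Period 2:
Births: 8218 × 0.407 = 3345, 19284 × 0.053 = 1022 → 4367
10–19: 7546 × 0.968 = 7305
20–29: 10254 × 0.979 = 10039
30–39: 8218 × 0.961 = 7897
40–49: 18181 × 0.963 = 17508
50+: 19284 × 0.953 + 7152 × 0.281 = 18378 + 2010 = 20388
Net migration: 0–9 − 330 → 4037; 10–19 + 90 → 7395; 20–29 + 190 → 10229; 30–39 + 210 → 8107; 40–49 + 120 → 17628; 50+ − 170 → 20218
Population now: 0–9=4037, 10–19=7395, 20–29=10229, 30–39=8107, 40–49=17628, 50+=20218
Dependents (band 0–9 + band 50+) = 4037 + 20218 = 24255; working-age = 43359; ratio = 24255/43359 × 100 = 55.9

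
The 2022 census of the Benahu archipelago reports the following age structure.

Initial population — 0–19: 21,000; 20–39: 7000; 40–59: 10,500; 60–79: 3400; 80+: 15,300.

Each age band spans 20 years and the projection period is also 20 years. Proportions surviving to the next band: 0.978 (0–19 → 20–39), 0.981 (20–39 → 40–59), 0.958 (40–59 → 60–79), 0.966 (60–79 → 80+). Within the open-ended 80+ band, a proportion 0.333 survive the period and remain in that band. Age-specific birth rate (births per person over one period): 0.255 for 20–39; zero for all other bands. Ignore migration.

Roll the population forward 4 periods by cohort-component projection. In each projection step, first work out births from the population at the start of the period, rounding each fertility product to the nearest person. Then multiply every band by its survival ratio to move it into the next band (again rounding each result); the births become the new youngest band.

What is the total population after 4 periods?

— Period 1 —
Births: 7000 × 0.255 = 1785
20–39: 21000 × 0.978 = 20538
40–59: 7000 × 0.981 = 6867
60–79: 10500 × 0.958 = 10059
80+: 3400 × 0.966 + 15300 × 0.333 = 3284 + 5095 = 8379
→ [1785, 20538, 6867, 10059, 8379]
— Period 2 —
Births: 20538 × 0.255 = 5237
20–39: 1785 × 0.978 = 1746
40–59: 20538 × 0.981 = 20148
60–79: 6867 × 0.958 = 6579
80+: 10059 × 0.966 + 8379 × 0.333 = 9717 + 2790 = 12507
→ [5237, 1746, 20148, 6579, 12507]
— Period 3 —
Births: 1746 × 0.255 = 445
20–39: 5237 × 0.978 = 5122
40–59: 1746 × 0.981 = 1713
60–79: 20148 × 0.958 = 19302
80+: 6579 × 0.966 + 12507 × 0.333 = 6355 + 4165 = 10520
→ [445, 5122, 1713, 19302, 10520]
— Period 4 —
Births: 5122 × 0.255 = 1306
20–39: 445 × 0.978 = 435
40–59: 5122 × 0.981 = 5025
60–79: 1713 × 0.958 = 1641
80+: 19302 × 0.966 + 10520 × 0.333 = 18646 + 3503 = 22149
→ [1306, 435, 5025, 1641, 22149]
Total after period 4: 1306 + 435 + 5025 + 1641 + 22149 = 30556

30556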